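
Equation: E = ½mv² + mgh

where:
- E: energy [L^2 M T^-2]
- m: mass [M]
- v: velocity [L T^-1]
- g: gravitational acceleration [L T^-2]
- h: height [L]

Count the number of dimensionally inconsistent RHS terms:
0

LHS E: [L^2 M T^-2]
- ½mv²: [L^2 M T^-2] ✓
- mgh: [L^2 M T^-2] ✓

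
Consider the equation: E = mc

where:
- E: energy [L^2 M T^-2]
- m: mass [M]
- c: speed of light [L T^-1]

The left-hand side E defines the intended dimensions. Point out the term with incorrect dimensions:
The right-hand side term mc

E has dimensions [L^2 M T^-2], but mc has dimensions [L M T^-1], so the term mc is dimensionally wrong for E.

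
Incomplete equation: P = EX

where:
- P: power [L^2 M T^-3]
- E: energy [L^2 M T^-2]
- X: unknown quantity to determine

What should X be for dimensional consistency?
X = f (inverse time / frequency (1/t)), dimensions [T^-1]

P has dimensions [L^2 M T^-3]; the rest of the RHS (E) has dimensions [L^2 M T^-2].
So X must have dimensions [T^-1] — X = f (inverse time / frequency (1/t)).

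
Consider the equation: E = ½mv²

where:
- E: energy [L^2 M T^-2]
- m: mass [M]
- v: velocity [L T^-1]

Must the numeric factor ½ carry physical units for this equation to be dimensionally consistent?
No

E has dimensions [L^2 M T^-2] and mv² already has dimensions [L^2 M T^-2], so the equation balances without ½ contributing any dimensions. ½ is a pure (dimensionless) number; changing or removing it would not affect dimensional consistency.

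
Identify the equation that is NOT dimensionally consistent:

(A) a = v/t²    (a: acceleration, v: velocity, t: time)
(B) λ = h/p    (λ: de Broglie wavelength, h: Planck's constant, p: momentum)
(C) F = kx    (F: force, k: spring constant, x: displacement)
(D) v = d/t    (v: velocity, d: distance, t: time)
(A) a = v/t²

The equation (A) a = v/t² is dimensionally incorrect.

LHS (a): [L T^-2]
RHS (v/t²): [L T^-3] ✗

The dimensions do not match. The other three equations balance.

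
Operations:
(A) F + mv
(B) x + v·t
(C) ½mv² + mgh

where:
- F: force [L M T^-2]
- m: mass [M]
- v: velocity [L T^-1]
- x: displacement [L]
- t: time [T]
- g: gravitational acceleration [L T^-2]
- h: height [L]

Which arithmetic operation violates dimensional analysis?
(A) F + mv

(A) F + mv: F [L M T^-2] and mv [L M T^-1] — different dimensions cannot be added/subtracted ✗
(B) x + v·t: x [L] and v·t [L] — same dimensions ✓
(C) ½mv² + mgh: ½mv² [L^2 M T^-2] and mgh [L^2 M T^-2] — same dimensions ✓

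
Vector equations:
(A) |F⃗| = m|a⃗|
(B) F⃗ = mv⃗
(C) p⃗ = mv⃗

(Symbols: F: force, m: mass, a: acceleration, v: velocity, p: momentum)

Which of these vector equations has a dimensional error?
(B) F⃗ = mv⃗

(A) |F⃗| = m|a⃗|: LHS [L M T^-2], RHS [L M T^-2] ✓ — magnitudes of vectors are scalars
(B) F⃗ = mv⃗: LHS [L M T^-2], RHS [L M T^-1] ✗ — mass times velocity is momentum, not force; should be ma⃗
(C) p⃗ = mv⃗: LHS [L M T^-1], RHS [L M T^-1] ✓ — mass (scalar) times velocity (vector)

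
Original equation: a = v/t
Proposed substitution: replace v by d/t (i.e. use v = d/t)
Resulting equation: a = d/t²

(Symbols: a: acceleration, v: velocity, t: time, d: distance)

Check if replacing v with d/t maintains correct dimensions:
Yes

[v] = [L T^-1] and [d/t] = [L T^-1]. These match, so the substitution replaces a quantity by one of the same dimensions and the result a = d/t² has LHS [L T^-2] vs RHS [L T^-2] — still consistent.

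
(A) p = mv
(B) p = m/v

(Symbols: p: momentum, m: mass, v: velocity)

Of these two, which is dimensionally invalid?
(B)

(A) p = mv: LHS [L M T^-1], RHS [L M T^-1] ✓
(B) p = m/v: LHS [L M T^-1], RHS [L^-1 M T] ✗

Expression (B) p = m/v is dimensionally incorrect.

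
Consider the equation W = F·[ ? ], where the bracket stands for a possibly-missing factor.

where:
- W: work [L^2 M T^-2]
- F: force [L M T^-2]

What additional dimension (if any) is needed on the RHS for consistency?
[L] — length (e.g. a distance d)

W has dimensions [L^2 M T^-2]; F has dimensions [L M T^-2].
The bracketed factor must supply [L^2 M T^-2] / [L M T^-2] = [L].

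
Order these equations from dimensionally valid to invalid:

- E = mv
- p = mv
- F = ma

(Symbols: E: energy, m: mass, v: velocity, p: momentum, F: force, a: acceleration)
Dimensionally correct: p = mv, F = ma
Dimensionally incorrect: E = mv
Ordered (correct first, then incorrect): p = mv, F = ma, E = mv

- E = mv: LHS [L^2 M T^-2], RHS [L M T^-1] → incorrect ✗
- p = mv: LHS [L M T^-1], RHS [L M T^-1] → correct ✓
- F = ma: LHS [L M T^-2], RHS [L M T^-2] → correct ✓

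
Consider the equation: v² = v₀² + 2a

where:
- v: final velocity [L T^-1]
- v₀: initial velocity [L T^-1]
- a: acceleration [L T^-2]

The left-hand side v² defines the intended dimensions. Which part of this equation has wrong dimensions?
The term 2a

Checking each RHS term against the LHS:
- v₀²: [L^2 T^-2] — matches v² [L^2 T^-2] ✓
- 2a: [L T^-2] — does NOT match v² [L^2 T^-2] ✗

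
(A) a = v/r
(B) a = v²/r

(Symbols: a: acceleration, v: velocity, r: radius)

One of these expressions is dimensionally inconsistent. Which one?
(A)

(A) a = v/r: LHS [L T^-2], RHS [T^-1] ✗
(B) a = v²/r: LHS [L T^-2], RHS [L T^-2] ✓

Expression (A) a = v/r is dimensionally incorrect.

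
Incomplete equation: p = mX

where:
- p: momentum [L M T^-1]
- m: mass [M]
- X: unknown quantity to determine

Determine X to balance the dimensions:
X = v (velocity), dimensions [L T^-1]

p has dimensions [L M T^-1]; the rest of the RHS (m) has dimensions [M].
So X must have dimensions [L T^-1] — X = v (velocity).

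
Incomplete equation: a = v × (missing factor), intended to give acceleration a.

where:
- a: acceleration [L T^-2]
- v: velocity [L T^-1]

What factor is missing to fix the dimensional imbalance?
1/t (inverse time), dimensions [T^-1]

a has dimensions [L T^-2] and v has dimensions [L T^-1].
The missing factor must have dimensions [L T^-2] / [L T^-1] = [T^-1], i.e. inverse time (1/t).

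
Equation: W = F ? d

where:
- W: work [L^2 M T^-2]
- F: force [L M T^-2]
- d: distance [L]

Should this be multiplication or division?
multiplication (×): W = F × d

W [L^2 M T^-2]; F [L M T^-2]; d [L].
F × d → [L^2 M T^-2] ✓
F ÷ d → [M T^-2] ✗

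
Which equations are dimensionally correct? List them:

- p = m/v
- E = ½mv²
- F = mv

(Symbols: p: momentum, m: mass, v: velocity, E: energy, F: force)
Dimensionally correct: E = ½mv²
Dimensionally incorrect: p = m/v, F = mv
Ordered (correct first, then incorrect): E = ½mv², p = m/v, F = mv

- p = m/v: LHS [L M T^-1], RHS [L^-1 M T] → incorrect ✗
- E = ½mv²: LHS [L^2 M T^-2], RHS [L^2 M T^-2] → correct ✓
- F = mv: LHS [L M T^-2], RHS [L M T^-1] → incorrect ✗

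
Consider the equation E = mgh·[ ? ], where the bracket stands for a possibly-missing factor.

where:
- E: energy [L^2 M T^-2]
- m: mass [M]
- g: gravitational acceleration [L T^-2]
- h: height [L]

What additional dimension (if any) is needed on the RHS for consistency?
Nothing is missing — the bracketed factor must be dimensionless.

E has dimensions [L^2 M T^-2] and mgh already has dimensions [L^2 M T^-2], so E = mgh is dimensionally complete.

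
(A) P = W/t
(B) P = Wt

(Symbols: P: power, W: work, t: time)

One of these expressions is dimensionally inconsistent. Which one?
(B)

(A) P = W/t: LHS [L^2 M T^-3], RHS [L^2 M T^-3] ✓
(B) P = Wt: LHS [L^2 M T^-3], RHS [L^2 M T^-1] ✗

Expression (B) P = Wt is dimensionally incorrect.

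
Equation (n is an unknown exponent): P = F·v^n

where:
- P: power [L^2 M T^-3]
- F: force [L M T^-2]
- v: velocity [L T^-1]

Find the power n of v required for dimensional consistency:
n = 1

P has dimensions [L^2 M T^-3]; v has dimensions [L T^-1].
The rest of the RHS has dimensions [L M T^-2], so v^n must supply [L T^-1].
With n = 1: F·v^1 has dimensions [L^2 M T^-3], matching the LHS ✓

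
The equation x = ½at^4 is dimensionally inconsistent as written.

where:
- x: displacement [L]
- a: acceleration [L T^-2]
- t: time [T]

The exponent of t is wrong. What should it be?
The exponent of t should be 2: x = ½at^2

The LHS x has dimensions [L]; t has dimensions [T].
As written, the RHS ½at^4 (exponent 4 on t) has dimensions [L T^2], which does not match.
With exponent 2, the RHS ½at^2 has dimensions [L], matching the LHS.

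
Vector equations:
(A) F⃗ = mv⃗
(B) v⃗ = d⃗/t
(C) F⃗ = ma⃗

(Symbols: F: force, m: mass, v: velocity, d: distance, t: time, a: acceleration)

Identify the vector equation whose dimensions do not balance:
(A) F⃗ = mv⃗

(A) F⃗ = mv⃗: LHS [L M T^-2], RHS [L M T^-1] ✗ — mass times velocity is momentum, not force; should be ma⃗
(B) v⃗ = d⃗/t: LHS [L T^-1], RHS [L T^-1] ✓ — displacement (vector) divided by time (scalar)
(C) F⃗ = ma⃗: LHS [L M T^-2], RHS [L M T^-2] ✓ — Force and acceleration are vectors, mass is a scalar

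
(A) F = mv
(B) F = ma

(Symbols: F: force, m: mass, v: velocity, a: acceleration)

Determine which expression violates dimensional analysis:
(A)

(A) F = mv: LHS [L M T^-2], RHS [L M T^-1] ✗
(B) F = ma: LHS [L M T^-2], RHS [L M T^-2] ✓

Expression (A) F = mv is dimensionally incorrect.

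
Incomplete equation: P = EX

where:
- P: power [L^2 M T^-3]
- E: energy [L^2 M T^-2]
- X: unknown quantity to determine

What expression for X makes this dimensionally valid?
X = f (inverse time / frequency (1/t)), dimensions [T^-1]

P has dimensions [L^2 M T^-3]; the rest of the RHS (E) has dimensions [L^2 M T^-2].
So X must have dimensions [T^-1] — X = f (inverse time / frequency (1/t)).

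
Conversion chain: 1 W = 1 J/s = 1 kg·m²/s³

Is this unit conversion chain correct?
The chain is correct (no errors).

Correct: Watt is Joule per second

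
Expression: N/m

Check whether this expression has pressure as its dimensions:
No

The expression N/m has dimensions [M T^-2], but pressure has dimensions [L^-1 M T^-2].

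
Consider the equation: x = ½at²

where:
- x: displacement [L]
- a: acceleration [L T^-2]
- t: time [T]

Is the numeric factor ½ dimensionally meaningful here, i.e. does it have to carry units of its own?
No

x has dimensions [L] and at² already has dimensions [L], so the equation balances without ½ contributing any dimensions. ½ is a pure (dimensionless) number; changing or removing it would not affect dimensional consistency.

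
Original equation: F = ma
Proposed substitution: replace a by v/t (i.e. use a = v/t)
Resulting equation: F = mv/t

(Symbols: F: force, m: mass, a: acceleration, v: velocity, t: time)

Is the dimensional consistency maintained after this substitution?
Yes

[a] = [L T^-2] and [v/t] = [L T^-2]. These match, so the substitution replaces a quantity by one of the same dimensions and the result F = mv/t has LHS [L M T^-2] vs RHS [L M T^-2] — still consistent.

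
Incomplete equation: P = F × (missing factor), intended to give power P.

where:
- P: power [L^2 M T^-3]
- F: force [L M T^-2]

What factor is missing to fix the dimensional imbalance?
v (velocity), dimensions [L T^-1]

P has dimensions [L^2 M T^-3] and F has dimensions [L M T^-2].
The missing factor must have dimensions [L^2 M T^-3] / [L M T^-2] = [L T^-1], i.e. velocity (v).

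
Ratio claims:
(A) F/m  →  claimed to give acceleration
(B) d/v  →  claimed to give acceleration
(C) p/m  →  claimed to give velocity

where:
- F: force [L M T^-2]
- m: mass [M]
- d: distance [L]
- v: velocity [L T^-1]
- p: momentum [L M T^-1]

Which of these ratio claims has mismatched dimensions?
(B) d/v does not give acceleration

(A) F/m: [L T^-2] = acceleration [L T^-2] ✓
(B) d/v: [T] ≠ acceleration [L T^-2] ✗
(C) p/m: [L T^-1] = velocity [L T^-1] ✓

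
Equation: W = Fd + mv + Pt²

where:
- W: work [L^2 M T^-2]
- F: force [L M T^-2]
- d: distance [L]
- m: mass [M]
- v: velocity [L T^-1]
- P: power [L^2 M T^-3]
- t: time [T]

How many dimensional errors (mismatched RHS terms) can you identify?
2

LHS W: [L^2 M T^-2]
- Fd: [L^2 M T^-2] ✓
- mv: [L M T^-1] ✗
- Pt²: [L^2 M T^-1] ✗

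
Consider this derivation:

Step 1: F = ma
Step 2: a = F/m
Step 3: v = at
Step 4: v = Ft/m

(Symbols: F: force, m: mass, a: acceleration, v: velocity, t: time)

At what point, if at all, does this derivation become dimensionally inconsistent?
No step introduces an error — all steps are dimensionally consistent.

Step 1: F = ma → LHS [L M T^-2], RHS [L M T^-2] ✓
Step 2: a = F/m → LHS [L T^-2], RHS [L T^-2] ✓
Step 3: v = at → LHS [L T^-1], RHS [L T^-1] ✓
Step 4: v = Ft/m → LHS [L T^-1], RHS [L T^-1] ✓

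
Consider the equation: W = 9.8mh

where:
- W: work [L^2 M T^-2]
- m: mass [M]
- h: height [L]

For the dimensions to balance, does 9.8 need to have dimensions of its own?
Yes

W has dimensions [L^2 M T^-2], while mh alone has dimensions [L M]. For the equation to balance, the factor 9.8 must carry dimensions [L T^-2] — it is a dimensional constant (a numerical value of a physical quantity with its units suppressed), not a pure number.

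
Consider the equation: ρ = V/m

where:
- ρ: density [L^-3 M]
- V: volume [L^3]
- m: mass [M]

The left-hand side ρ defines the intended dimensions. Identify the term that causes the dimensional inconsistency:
The right-hand side term V/m

ρ has dimensions [L^-3 M], but V/m has dimensions [L^3 M^-1], so the term V/m is dimensionally wrong for ρ.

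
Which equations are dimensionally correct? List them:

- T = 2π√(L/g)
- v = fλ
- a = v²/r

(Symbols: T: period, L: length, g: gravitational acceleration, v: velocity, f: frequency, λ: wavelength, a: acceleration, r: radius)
Dimensionally correct: T = 2π√(L/g), v = fλ, a = v²/r
Dimensionally incorrect: none
Ordered (correct first, then incorrect): T = 2π√(L/g), v = fλ, a = v²/r

- T = 2π√(L/g): LHS [T], RHS [T] → correct ✓
- v = fλ: LHS [L T^-1], RHS [L T^-1] → correct ✓
- a = v²/r: LHS [L T^-2], RHS [L T^-2] → correct ✓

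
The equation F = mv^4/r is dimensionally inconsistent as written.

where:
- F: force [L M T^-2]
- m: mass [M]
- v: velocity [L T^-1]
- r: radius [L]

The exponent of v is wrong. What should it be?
The exponent of v should be 2: F = mv^2/r

The LHS F has dimensions [L M T^-2]; v has dimensions [L T^-1].
As written, the RHS mv^4/r (exponent 4 on v) has dimensions [L^3 M T^-4], which does not match.
With exponent 2, the RHS mv^2/r has dimensions [L M T^-2], matching the LHS.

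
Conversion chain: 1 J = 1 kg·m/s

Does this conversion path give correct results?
The chain is incorrect (it contains an error).

Incorrect: Joule is kg·m²/s², not kg·m/s (that is momentum)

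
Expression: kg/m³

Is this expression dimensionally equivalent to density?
Yes

The expression kg/m³ has dimensions [L^-3 M], which is exactly density [L^-3 M].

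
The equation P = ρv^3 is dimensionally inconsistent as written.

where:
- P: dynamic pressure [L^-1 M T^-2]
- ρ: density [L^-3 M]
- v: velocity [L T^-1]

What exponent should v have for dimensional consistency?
The exponent of v should be 2: P = ρv^2

The LHS P has dimensions [L^-1 M T^-2]; v has dimensions [L T^-1].
As written, the RHS ρv^3 (exponent 3 on v) has dimensions [M T^-3], which does not match.
With exponent 2, the RHS ρv^2 has dimensions [L^-1 M T^-2], matching the LHS.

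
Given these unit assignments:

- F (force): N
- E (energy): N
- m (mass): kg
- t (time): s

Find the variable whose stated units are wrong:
E

The variable E (energy) should have units J, not N.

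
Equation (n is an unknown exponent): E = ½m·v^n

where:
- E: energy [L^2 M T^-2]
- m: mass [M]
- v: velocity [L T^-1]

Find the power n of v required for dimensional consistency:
n = 2

E has dimensions [L^2 M T^-2]; v has dimensions [L T^-1].
The rest of the RHS has dimensions [M], so v^n must supply [L^2 T^-2].
With n = 2: ½m·v^2 has dimensions [L^2 M T^-2], matching the LHS ✓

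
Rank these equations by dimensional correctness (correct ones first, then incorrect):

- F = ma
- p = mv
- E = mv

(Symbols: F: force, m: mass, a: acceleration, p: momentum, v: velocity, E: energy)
Dimensionally correct: F = ma, p = mv
Dimensionally incorrect: E = mv
Ordered (correct first, then incorrect): F = ma, p = mv, E = mv

- F = ma: LHS [L M T^-2], RHS [L M T^-2] → correct ✓
- p = mv: LHS [L M T^-1], RHS [L M T^-1] → correct ✓
- E = mv: LHS [L^2 M T^-2], RHS [L M T^-1] → incorrect ✗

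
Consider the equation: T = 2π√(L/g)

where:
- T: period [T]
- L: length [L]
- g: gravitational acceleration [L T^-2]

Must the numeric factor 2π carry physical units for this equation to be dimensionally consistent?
No

T has dimensions [T] and √(L/g) already has dimensions [T], so the equation balances without 2π contributing any dimensions. 2π is a pure (dimensionless) number; changing or removing it would not affect dimensional consistency.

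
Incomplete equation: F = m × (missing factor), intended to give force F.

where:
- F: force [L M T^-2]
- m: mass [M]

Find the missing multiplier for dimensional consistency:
a (acceleration), dimensions [L T^-2]

F has dimensions [L M T^-2] and m has dimensions [M].
The missing factor must have dimensions [L M T^-2] / [M] = [L T^-2], i.e. acceleration (a).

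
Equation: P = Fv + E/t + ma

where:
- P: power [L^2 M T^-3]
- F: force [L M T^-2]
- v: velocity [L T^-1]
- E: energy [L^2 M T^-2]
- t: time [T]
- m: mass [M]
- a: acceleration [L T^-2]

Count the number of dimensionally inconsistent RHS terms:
1

LHS P: [L^2 M T^-3]
- Fv: [L^2 M T^-3] ✓
- E/t: [L^2 M T^-3] ✓
- ma: [L M T^-2] ✗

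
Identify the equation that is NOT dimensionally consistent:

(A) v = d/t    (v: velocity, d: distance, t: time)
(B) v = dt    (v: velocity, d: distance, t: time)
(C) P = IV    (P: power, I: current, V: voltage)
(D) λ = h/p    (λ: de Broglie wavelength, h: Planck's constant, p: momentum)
(B) v = dt

The equation (B) v = dt is dimensionally incorrect.

LHS (v): [L T^-1]
RHS (dt): [L T] ✗

The dimensions do not match. The other three equations balance.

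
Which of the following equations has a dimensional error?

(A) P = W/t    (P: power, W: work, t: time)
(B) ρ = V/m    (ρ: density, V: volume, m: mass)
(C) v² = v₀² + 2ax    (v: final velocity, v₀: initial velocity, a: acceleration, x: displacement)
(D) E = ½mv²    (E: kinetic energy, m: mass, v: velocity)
(B) ρ = V/m

The equation (B) ρ = V/m is dimensionally incorrect.

LHS (ρ): [L^-3 M]
RHS (V/m): [L^3 M^-1] ✗

The dimensions do not match. The other three equations balance.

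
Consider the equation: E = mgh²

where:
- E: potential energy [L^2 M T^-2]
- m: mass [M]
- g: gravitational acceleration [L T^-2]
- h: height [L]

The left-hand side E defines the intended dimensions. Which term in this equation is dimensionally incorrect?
The right-hand side term mgh²

E has dimensions [L^2 M T^-2], but mgh² has dimensions [L^3 M T^-2], so the term mgh² is dimensionally wrong for E.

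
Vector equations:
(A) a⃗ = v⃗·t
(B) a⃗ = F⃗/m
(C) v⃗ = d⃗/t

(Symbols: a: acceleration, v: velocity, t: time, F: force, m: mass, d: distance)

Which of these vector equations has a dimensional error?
(A) a⃗ = v⃗·t

(A) a⃗ = v⃗·t: LHS [L T^-2], RHS [L] ✗ — acceleration is velocity per time; should be v⃗/t
(B) a⃗ = F⃗/m: LHS [L T^-2], RHS [L T^-2] ✓ — force (vector) divided by mass (scalar)
(C) v⃗ = d⃗/t: LHS [L T^-1], RHS [L T^-1] ✓ — displacement (vector) divided by time (scalar)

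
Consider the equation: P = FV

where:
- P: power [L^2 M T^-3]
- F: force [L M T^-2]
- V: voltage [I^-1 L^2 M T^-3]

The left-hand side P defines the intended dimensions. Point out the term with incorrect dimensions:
The right-hand side term FV

P has dimensions [L^2 M T^-3], but FV has dimensions [I^-1 L^3 M^2 T^-5], so the term FV is dimensionally wrong for P.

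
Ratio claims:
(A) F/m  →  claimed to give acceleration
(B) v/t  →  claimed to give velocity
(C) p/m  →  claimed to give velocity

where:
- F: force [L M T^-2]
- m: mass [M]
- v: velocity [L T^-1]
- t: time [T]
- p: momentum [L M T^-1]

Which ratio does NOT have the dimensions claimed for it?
(B) v/t does not give velocity

(A) F/m: [L T^-2] = acceleration [L T^-2] ✓
(B) v/t: [L T^-2] ≠ velocity [L T^-1] ✗
(C) p/m: [L T^-1] = velocity [L T^-1] ✓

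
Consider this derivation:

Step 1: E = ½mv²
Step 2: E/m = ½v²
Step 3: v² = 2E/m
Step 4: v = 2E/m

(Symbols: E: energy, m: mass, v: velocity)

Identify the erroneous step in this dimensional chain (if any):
Step 4

Step 1: E = ½mv² → LHS [L^2 M T^-2], RHS [L^2 M T^-2] ✓
Step 2: E/m = ½v² → LHS [L^2 T^-2], RHS [L^2 T^-2] ✓
Step 3: v² = 2E/m → LHS [L^2 T^-2], RHS [L^2 T^-2] ✓
Step 4: v = 2E/m → LHS [L T^-1], RHS [L^2 T^-2] ✗

The first dimensional inconsistency appears in step 4: v = 2E/m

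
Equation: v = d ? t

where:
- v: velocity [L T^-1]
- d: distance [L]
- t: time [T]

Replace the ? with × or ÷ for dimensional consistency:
division (÷): v = d ÷ t

v [L T^-1]; d [L]; t [T].
d × t → [L T] ✗
d ÷ t → [L T^-1] ✓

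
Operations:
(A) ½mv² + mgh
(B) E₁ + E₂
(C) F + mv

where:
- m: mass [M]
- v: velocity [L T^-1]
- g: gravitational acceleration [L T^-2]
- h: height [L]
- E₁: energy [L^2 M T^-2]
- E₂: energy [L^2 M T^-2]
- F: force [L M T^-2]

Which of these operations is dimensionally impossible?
(C) F + mv

(A) ½mv² + mgh: ½mv² [L^2 M T^-2] and mgh [L^2 M T^-2] — same dimensions ✓
(B) E₁ + E₂: E₁ [L^2 M T^-2] and E₂ [L^2 M T^-2] — same dimensions ✓
(C) F + mv: F [L M T^-2] and mv [L M T^-1] — different dimensions cannot be added/subtracted ✗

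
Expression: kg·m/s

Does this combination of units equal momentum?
Yes

The expression kg·m/s has dimensions [L M T^-1], which is exactly momentum [L M T^-1].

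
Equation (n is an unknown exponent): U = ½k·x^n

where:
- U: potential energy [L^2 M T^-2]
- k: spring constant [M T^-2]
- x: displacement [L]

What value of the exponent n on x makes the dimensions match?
n = 2

U has dimensions [L^2 M T^-2]; x has dimensions [L].
The rest of the RHS has dimensions [M T^-2], so x^n must supply [L^2].
With n = 2: ½k·x^2 has dimensions [L^2 M T^-2], matching the LHS ✓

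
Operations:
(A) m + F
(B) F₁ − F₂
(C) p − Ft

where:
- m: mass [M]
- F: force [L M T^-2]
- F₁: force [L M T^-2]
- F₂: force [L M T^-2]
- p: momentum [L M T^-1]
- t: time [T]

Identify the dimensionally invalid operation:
(A) m + F

(A) m + F: m [M] and F [L M T^-2] — different dimensions cannot be added/subtracted ✗
(B) F₁ − F₂: F₁ [L M T^-2] and F₂ [L M T^-2] — same dimensions ✓
(C) p − Ft: p [L M T^-1] and Ft [L M T^-1] — same dimensions ✓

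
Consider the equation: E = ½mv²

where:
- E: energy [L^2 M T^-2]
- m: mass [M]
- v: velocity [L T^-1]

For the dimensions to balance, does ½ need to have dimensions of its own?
No

E has dimensions [L^2 M T^-2] and mv² already has dimensions [L^2 M T^-2], so the equation balances without ½ contributing any dimensions. ½ is a pure (dimensionless) number; changing or removing it would not affect dimensional consistency.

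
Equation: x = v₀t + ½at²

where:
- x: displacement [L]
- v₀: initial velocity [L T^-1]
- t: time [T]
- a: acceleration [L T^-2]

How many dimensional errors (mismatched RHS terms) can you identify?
0

LHS x: [L]
- v₀t: [L] ✓
- ½at²: [L] ✓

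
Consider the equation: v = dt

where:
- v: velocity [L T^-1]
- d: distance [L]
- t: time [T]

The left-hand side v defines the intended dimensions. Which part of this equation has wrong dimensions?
The right-hand side term dt

v has dimensions [L T^-1], but dt has dimensions [L T], so the term dt is dimensionally wrong for v.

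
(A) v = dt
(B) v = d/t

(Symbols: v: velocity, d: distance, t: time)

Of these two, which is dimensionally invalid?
(A)

(A) v = dt: LHS [L T^-1], RHS [L T] ✗
(B) v = d/t: LHS [L T^-1], RHS [L T^-1] ✓

Expression (A) v = dt is dimensionally incorrect.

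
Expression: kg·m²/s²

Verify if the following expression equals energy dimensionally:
Yes

The expression kg·m²/s² has dimensions [L^2 M T^-2], which is exactly energy [L^2 M T^-2].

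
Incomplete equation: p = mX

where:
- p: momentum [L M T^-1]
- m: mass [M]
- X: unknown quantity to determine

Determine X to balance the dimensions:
X = v (velocity), dimensions [L T^-1]

p has dimensions [L M T^-1]; the rest of the RHS (m) has dimensions [M].
So X must have dimensions [L T^-1] — X = v (velocity).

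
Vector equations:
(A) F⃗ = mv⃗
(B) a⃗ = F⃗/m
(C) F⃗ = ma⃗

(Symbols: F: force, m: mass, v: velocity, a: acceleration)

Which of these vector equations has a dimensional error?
(A) F⃗ = mv⃗

(A) F⃗ = mv⃗: LHS [L M T^-2], RHS [L M T^-1] ✗ — mass times velocity is momentum, not force; should be ma⃗
(B) a⃗ = F⃗/m: LHS [L T^-2], RHS [L T^-2] ✓ — force (vector) divided by mass (scalar)
(C) F⃗ = ma⃗: LHS [L M T^-2], RHS [L M T^-2] ✓ — Force and acceleration are vectors, mass is a scalar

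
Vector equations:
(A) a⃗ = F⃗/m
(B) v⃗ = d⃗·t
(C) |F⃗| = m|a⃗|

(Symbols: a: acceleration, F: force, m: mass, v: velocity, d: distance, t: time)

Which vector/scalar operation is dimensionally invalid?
(B) v⃗ = d⃗·t

(A) a⃗ = F⃗/m: LHS [L T^-2], RHS [L T^-2] ✓ — force (vector) divided by mass (scalar)
(B) v⃗ = d⃗·t: LHS [L T^-1], RHS [L T] ✗ — velocity is displacement per time; should be d⃗/t
(C) |F⃗| = m|a⃗|: LHS [L M T^-2], RHS [L M T^-2] ✓ — magnitudes of vectors are scalars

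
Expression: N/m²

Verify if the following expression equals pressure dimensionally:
Yes

The expression N/m² has dimensions [L^-1 M T^-2], which is exactly pressure [L^-1 M T^-2].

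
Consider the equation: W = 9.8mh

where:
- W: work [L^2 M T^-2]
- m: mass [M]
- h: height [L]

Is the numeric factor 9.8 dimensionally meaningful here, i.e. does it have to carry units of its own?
Yes

W has dimensions [L^2 M T^-2], while mh alone has dimensions [L M]. For the equation to balance, the factor 9.8 must carry dimensions [L T^-2] — it is a dimensional constant (a numerical value of a physical quantity with its units suppressed), not a pure number.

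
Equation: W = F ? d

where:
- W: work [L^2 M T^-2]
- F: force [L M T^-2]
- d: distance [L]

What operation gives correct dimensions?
multiplication (×): W = F × d

W [L^2 M T^-2]; F [L M T^-2]; d [L].
F × d → [L^2 M T^-2] ✓
F ÷ d → [M T^-2] ✗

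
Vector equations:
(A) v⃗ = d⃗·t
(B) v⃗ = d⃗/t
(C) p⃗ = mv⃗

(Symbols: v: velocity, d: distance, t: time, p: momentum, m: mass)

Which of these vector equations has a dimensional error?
(A) v⃗ = d⃗·t

(A) v⃗ = d⃗·t: LHS [L T^-1], RHS [L T] ✗ — velocity is displacement per time; should be d⃗/t
(B) v⃗ = d⃗/t: LHS [L T^-1], RHS [L T^-1] ✓ — displacement (vector) divided by time (scalar)
(C) p⃗ = mv⃗: LHS [L M T^-1], RHS [L M T^-1] ✓ — mass (scalar) times velocity (vector)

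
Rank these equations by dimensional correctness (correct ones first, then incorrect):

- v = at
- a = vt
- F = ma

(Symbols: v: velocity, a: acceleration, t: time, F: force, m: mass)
Dimensionally correct: v = at, F = ma
Dimensionally incorrect: a = vt
Ordered (correct first, then incorrect): v = at, F = ma, a = vt

- v = at: LHS [L T^-1], RHS [L T^-1] → correct ✓
- a = vt: LHS [L T^-2], RHS [L] → incorrect ✗
- F = ma: LHS [L M T^-2], RHS [L M T^-2] → correct ✓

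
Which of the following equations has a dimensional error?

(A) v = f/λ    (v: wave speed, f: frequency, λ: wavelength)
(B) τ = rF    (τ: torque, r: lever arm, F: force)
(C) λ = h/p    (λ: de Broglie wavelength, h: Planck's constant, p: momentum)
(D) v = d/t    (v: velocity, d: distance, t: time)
(A) v = f/λ

The equation (A) v = f/λ is dimensionally incorrect.

LHS (v): [L T^-1]
RHS (f/λ): [L^-1 T^-1] ✗

The dimensions do not match. The other three equations balance.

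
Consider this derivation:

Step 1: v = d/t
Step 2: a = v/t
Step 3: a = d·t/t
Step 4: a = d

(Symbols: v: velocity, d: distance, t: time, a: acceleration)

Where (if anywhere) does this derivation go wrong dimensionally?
Step 3

Step 1: v = d/t → LHS [L T^-1], RHS [L T^-1] ✓
Step 2: a = v/t → LHS [L T^-2], RHS [L T^-2] ✓
Step 3: a = d·t/t → LHS [L T^-2], RHS [L] ✗

The first dimensional inconsistency appears in step 3: a = d·t/t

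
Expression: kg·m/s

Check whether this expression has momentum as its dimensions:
Yes

The expression kg·m/s has dimensions [L M T^-1], which is exactly momentum [L M T^-1].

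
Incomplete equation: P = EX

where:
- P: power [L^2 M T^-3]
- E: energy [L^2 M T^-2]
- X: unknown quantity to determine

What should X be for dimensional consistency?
X = f (inverse time / frequency (1/t)), dimensions [T^-1]

P has dimensions [L^2 M T^-3]; the rest of the RHS (E) has dimensions [L^2 M T^-2].
So X must have dimensions [T^-1] — X = f (inverse time / frequency (1/t)).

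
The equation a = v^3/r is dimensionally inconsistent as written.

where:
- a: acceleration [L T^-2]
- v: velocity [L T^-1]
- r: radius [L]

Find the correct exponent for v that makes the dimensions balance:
The exponent of v should be 2: a = v^2/r

The LHS a has dimensions [L T^-2]; v has dimensions [L T^-1].
As written, the RHS v^3/r (exponent 3 on v) has dimensions [L^2 T^-3], which does not match.
With exponent 2, the RHS v^2/r has dimensions [L T^-2], matching the LHS.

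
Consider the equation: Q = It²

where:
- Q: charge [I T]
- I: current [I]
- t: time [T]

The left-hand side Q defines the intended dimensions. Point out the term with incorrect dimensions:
The right-hand side term It²

Q has dimensions [I T], but It² has dimensions [I T^2], so the term It² is dimensionally wrong for Q.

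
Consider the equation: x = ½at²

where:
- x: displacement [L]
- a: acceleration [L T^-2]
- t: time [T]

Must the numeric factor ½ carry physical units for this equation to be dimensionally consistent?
No

x has dimensions [L] and at² already has dimensions [L], so the equation balances without ½ contributing any dimensions. ½ is a pure (dimensionless) number; changing or removing it would not affect dimensional consistency.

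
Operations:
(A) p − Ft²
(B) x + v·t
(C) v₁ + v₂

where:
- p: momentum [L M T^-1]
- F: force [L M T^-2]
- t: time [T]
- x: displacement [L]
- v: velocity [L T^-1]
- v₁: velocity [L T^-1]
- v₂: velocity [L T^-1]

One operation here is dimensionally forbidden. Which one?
(A) p − Ft²

(A) p − Ft²: p [L M T^-1] and Ft² [L M] — different dimensions cannot be added/subtracted ✗
(B) x + v·t: x [L] and v·t [L] — same dimensions ✓
(C) v₁ + v₂: v₁ [L T^-1] and v₂ [L T^-1] — same dimensions ✓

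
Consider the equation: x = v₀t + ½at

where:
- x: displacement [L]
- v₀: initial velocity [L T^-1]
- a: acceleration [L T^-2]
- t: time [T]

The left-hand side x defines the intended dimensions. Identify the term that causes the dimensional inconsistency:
The term ½at

Checking each RHS term against the LHS:
- v₀t: [L] — matches x [L] ✓
- ½at: [L T^-1] — does NOT match x [L] ✗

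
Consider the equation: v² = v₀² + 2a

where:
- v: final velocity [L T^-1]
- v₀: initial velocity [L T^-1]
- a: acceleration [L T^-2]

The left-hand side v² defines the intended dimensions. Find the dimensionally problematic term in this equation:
The term 2a

Checking each RHS term against the LHS:
- v₀²: [L^2 T^-2] — matches v² [L^2 T^-2] ✓
- 2a: [L T^-2] — does NOT match v² [L^2 T^-2] ✗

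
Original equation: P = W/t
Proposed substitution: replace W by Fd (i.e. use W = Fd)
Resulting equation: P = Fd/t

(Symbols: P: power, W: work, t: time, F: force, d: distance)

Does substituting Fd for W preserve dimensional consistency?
Yes

[W] = [L^2 M T^-2] and [Fd] = [L^2 M T^-2]. These match, so the substitution replaces a quantity by one of the same dimensions and the result P = Fd/t has LHS [L^2 M T^-3] vs RHS [L^2 M T^-3] — still consistent.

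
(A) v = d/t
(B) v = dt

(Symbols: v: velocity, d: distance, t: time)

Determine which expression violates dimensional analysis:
(B)

(A) v = d/t: LHS [L T^-1], RHS [L T^-1] ✓
(B) v = dt: LHS [L T^-1], RHS [L T] ✗

Expression (B) v = dt is dimensionally incorrect.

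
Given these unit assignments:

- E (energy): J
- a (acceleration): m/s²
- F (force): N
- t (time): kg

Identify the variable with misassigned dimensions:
t

The variable t (time) should have units s, not kg.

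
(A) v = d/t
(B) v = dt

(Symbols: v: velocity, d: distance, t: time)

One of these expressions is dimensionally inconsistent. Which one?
(B)

(A) v = d/t: LHS [L T^-1], RHS [L T^-1] ✓
(B) v = dt: LHS [L T^-1], RHS [L T] ✗

Expression (B) v = dt is dimensionally incorrect.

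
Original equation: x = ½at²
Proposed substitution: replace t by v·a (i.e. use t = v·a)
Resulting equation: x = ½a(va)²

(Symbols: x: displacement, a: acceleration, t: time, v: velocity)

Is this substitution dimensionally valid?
No

[t] = [T] and [v·a] = [L^2 T^-3]. These differ, so the substitution replaces a quantity by one of different dimensions and the result x = ½a(va)² has LHS [L] vs RHS [L^5 T^-8] — inconsistent.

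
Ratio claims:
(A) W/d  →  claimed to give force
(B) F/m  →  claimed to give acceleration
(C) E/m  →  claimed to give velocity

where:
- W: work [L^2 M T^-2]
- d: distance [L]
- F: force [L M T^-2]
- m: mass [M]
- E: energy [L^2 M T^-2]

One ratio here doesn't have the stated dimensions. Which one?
(C) E/m does not give velocity

(A) W/d: [L M T^-2] = force [L M T^-2] ✓
(B) F/m: [L T^-2] = acceleration [L T^-2] ✓
(C) E/m: [L^2 T^-2] ≠ velocity [L T^-1] ✗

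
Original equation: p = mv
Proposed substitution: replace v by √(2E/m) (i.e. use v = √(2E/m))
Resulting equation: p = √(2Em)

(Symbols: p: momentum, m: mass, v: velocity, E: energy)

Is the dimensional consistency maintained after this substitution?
Yes

[v] = [L T^-1] and [√(2E/m)] = [L T^-1]. These match, so the substitution replaces a quantity by one of the same dimensions and the result p = √(2Em) has LHS [L M T^-1] vs RHS [L M T^-1] — still consistent.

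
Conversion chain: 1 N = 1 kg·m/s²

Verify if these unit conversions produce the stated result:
The chain is correct (no errors).

Correct: Newton is defined as kg·m/s²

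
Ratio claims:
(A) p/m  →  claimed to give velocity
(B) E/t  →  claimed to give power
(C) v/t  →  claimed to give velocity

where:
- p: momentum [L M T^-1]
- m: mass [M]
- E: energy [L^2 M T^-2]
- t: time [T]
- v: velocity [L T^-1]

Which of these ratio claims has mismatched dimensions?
(C) v/t does not give velocity

(A) p/m: [L T^-1] = velocity [L T^-1] ✓
(B) E/t: [L^2 M T^-3] = power [L^2 M T^-3] ✓
(C) v/t: [L T^-2] ≠ velocity [L T^-1] ✗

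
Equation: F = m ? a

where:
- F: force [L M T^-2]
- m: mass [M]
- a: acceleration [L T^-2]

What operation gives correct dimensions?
multiplication (×): F = m × a

F [L M T^-2]; m [M]; a [L T^-2].
m × a → [L M T^-2] ✓
m ÷ a → [L^-1 M T^2] ✗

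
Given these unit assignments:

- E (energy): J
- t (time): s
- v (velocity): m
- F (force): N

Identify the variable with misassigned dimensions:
v

The variable v (velocity) should have units m/s, not m.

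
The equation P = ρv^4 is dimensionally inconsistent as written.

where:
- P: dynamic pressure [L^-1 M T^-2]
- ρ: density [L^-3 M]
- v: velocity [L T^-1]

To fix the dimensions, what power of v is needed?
The exponent of v should be 2: P = ρv^2

The LHS P has dimensions [L^-1 M T^-2]; v has dimensions [L T^-1].
As written, the RHS ρv^4 (exponent 4 on v) has dimensions [L M T^-4], which does not match.
With exponent 2, the RHS ρv^2 has dimensions [L^-1 M T^-2], matching the LHS.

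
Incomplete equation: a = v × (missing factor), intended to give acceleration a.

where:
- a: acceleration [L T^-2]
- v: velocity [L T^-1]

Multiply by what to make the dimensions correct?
1/t (inverse time), dimensions [T^-1]

a has dimensions [L T^-2] and v has dimensions [L T^-1].
The missing factor must have dimensions [L T^-2] / [L T^-1] = [T^-1], i.e. inverse time (1/t).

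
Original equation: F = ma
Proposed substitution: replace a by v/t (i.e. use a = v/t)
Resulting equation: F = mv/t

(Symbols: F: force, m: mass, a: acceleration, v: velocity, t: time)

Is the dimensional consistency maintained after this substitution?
Yes

[a] = [L T^-2] and [v/t] = [L T^-2]. These match, so the substitution replaces a quantity by one of the same dimensions and the result F = mv/t has LHS [L M T^-2] vs RHS [L M T^-2] — still consistent.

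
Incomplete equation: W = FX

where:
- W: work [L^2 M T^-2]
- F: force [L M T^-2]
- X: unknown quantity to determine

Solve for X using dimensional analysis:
X = d (distance), dimensions [L]

W has dimensions [L^2 M T^-2]; the rest of the RHS (F) has dimensions [L M T^-2].
So X must have dimensions [L] — X = d (distance).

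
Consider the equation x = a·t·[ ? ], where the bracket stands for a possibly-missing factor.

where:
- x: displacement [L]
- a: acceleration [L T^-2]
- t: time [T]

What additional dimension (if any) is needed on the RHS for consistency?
[T] — time (e.g. t)

x has dimensions [L]; a·t has dimensions [L T^-1].
The bracketed factor must supply [L] / [L T^-1] = [T].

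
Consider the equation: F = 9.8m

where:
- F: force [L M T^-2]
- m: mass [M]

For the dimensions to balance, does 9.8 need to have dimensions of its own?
Yes

F has dimensions [L M T^-2], while m alone has dimensions [M]. For the equation to balance, the factor 9.8 must carry dimensions [L T^-2] — it is a dimensional constant (a numerical value of a physical quantity with its units suppressed), not a pure number.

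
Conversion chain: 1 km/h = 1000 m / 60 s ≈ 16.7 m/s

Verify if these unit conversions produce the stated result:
The chain is incorrect (it contains an error).

Incorrect: 1 h = 3600 s, not 60 s (1 km/h ≈ 0.278 m/s)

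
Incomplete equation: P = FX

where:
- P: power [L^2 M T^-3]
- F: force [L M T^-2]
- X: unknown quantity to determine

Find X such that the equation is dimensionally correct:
X = v (velocity), dimensions [L T^-1]

P has dimensions [L^2 M T^-3]; the rest of the RHS (F) has dimensions [L M T^-2].
So X must have dimensions [L T^-1] — X = v (velocity).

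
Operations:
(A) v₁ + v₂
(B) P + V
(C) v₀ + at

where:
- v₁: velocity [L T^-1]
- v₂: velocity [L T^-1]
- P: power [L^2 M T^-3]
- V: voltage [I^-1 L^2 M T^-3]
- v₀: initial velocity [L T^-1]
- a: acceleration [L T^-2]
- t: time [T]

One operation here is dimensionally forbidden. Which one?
(B) P + V

(A) v₁ + v₂: v₁ [L T^-1] and v₂ [L T^-1] — same dimensions ✓
(B) P + V: P [L^2 M T^-3] and V [I^-1 L^2 M T^-3] — different dimensions cannot be added/subtracted ✗
(C) v₀ + at: v₀ [L T^-1] and at [L T^-1] — same dimensions ✓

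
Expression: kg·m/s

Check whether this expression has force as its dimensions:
No

The expression kg·m/s has dimensions [L M T^-1], but force has dimensions [L M T^-2].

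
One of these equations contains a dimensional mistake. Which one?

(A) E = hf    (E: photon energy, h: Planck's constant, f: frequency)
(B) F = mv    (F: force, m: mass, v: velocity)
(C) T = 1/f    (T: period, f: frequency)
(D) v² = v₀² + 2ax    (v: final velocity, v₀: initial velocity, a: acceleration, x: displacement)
(B) F = mv

The equation (B) F = mv is dimensionally incorrect.

LHS (F): [L M T^-2]
RHS (mv): [L M T^-1] ✗

The dimensions do not match. The other three equations balance.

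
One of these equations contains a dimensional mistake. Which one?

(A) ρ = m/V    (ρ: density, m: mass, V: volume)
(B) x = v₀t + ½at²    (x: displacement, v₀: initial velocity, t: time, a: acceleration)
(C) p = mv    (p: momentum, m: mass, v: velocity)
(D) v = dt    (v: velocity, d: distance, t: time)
(D) v = dt

The equation (D) v = dt is dimensionally incorrect.

LHS (v): [L T^-1]
RHS (dt): [L T] ✗

The dimensions do not match. The other three equations balance.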